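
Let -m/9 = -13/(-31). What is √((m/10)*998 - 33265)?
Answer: I*√808240990/155 ≈ 183.42*I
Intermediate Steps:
m = -117/31 (m = -(-117)/(-31) = -(-117)*(-1)/31 = -9*13/31 = -117/31 ≈ -3.7742)
√((m/10)*998 - 33265) = √(-117/31/10*998 - 33265) = √(-117/31*⅒*998 - 33265) = √(-117/310*998 - 33265) = √(-58383/155 - 33265) = √(-5214458/155) = I*√808240990/155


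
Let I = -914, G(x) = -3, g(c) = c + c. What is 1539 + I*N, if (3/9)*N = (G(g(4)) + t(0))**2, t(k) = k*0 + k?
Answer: -23139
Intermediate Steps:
g(c) = 2*c
t(k) = k (t(k) = 0 + k = k)
N = 27 (N = 3*(-3 + 0)**2 = 3*(-3)**2 = 3*9 = 27)
1539 + I*N = 1539 - 914*27 = 1539 - 24678 = -23139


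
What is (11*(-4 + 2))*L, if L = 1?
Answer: -22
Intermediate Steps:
(11*(-4 + 2))*L = (11*(-4 + 2))*1 = (11*(-2))*1 = -22*1 = -22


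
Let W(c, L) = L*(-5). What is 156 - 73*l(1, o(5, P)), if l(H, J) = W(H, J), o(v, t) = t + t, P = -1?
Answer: -574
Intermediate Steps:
o(v, t) = 2*t
W(c, L) = -5*L
l(H, J) = -5*J
156 - 73*l(1, o(5, P)) = 156 - (-365)*2*(-1) = 156 - (-365)*(-2) = 156 - 73*10 = 156 - 730 = -574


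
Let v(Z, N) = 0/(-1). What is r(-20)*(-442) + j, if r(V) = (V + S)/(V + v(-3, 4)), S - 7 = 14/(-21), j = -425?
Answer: -21811/30 ≈ -727.03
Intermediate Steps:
v(Z, N) = 0 (v(Z, N) = 0*(-1) = 0)
S = 19/3 (S = 7 + 14/(-21) = 7 + 14*(-1/21) = 7 - ⅔ = 19/3 ≈ 6.3333)
r(V) = (19/3 + V)/V (r(V) = (V + 19/3)/(V + 0) = (19/3 + V)/V)
r(-20)*(-442) + j = ((19/3 - 20)/(-20))*(-442) - 425 = -1/20*(-41/3)*(-442) - 425 = (41/60)*(-442) - 425 = -9061/30 - 425 = -21811/30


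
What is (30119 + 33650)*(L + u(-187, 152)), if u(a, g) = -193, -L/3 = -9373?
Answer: 1780813094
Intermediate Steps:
L = 28119 (L = -3*(-9373) = 28119)
(30119 + 33650)*(L + u(-187, 152)) = (30119 + 33650)*(28119 - 193) = 63769*27926 = 1780813094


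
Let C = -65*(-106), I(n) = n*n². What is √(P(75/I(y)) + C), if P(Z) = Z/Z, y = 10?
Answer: √6891 ≈ 83.012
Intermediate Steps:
I(n) = n³
P(Z) = 1
C = 6890
√(P(75/I(y)) + C) = √(1 + 6890) = √6891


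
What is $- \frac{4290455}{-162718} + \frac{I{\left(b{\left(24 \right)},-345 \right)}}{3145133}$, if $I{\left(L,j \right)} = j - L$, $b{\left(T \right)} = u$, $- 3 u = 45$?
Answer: $\frac{13493997908575}{511769751494} \approx 26.367$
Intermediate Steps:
$u = -15$ ($u = \left(- \frac{1}{3}\right) 45 = -15$)
$b{\left(T \right)} = -15$
$- \frac{4290455}{-162718} + \frac{I{\left(b{\left(24 \right)},-345 \right)}}{3145133} = - \frac{4290455}{-162718} + \frac{-345 - -15}{3145133} = \left(-4290455\right) \left(- \frac{1}{162718}\right) + \left(-345 + 15\right) \frac{1}{3145133} = \frac{4290455}{162718} - \frac{330}{3145133} = \frac{13493997908575}{511769751494}$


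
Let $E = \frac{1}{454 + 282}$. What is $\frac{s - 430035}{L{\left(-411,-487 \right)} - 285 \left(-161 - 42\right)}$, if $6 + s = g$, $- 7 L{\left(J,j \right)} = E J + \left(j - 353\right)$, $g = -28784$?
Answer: $- \frac{2363866400}{298687611} \approx -7.9142$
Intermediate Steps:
$E = \frac{1}{736} \approx 0.0013587$
$L{\left(J,j \right)} = \frac{353}{7} - \frac{j}{7} - \frac{J}{5152}$ ($L{\left(J,j \right)} = - \frac{\frac{J}{736} + \left(j - 353\right)}{7} = - \frac{\frac{J}{736} + \left(-353 + j\right)}{7} = - \frac{-353 + j + \frac{J}{736}}{7} = \frac{353}{7} - \frac{j}{7} - \frac{J}{5152}$)
$s = -28790$ ($s = -6 - 28784 = -28790$)
$\frac{s - 430035}{L{\left(-411,-487 \right)} - 285 \left(-161 - 42\right)} = \frac{-28790 - 430035}{\left(\frac{353}{7} - - \frac{487}{7} - - \frac{411}{5152}\right) - 285 \left(-161 - 42\right)} = - \frac{458825}{\left(\frac{353}{7} + \frac{487}{7} + \frac{411}{5152}\right) - -57855} = - \frac{458825}{\frac{618651}{5152} + 57855} = - \frac{458825}{\frac{298687611}{5152}} = \left(-458825\right) \frac{5152}{298687611} = - \frac{2363866400}{298687611}$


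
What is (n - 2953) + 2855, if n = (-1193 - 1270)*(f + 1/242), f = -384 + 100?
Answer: 169250885/242 ≈ 6.9938e+5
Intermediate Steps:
f = -284
n = 169274601/242 (n = (-1193 - 1270)*(-284 + 1/242) = -2463*(-284 + 1/242) = -2463*(-68727/242) = 169274601/242 ≈ 6.9948e+5)
(n - 2953) + 2855 = (169274601/242 - 2953) + 2855 = 168559975/242 + 2855 = 169250885/242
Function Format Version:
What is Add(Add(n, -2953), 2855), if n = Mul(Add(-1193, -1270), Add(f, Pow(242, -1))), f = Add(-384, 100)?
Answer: Rational(169250885, 242) ≈ 6.9938e+5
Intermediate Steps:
f = -284
n = Rational(169274601, 242) (n = Mul(Add(-1193, -1270), Add(-284, Pow(242, -1))) = Mul(-2463, Add(-284, Rational(1, 242))) = Mul(-2463, Rational(-68727, 242)) = Rational(169274601, 242) ≈ 6.9948e+5)
Add(Add(n, -2953), 2855) = Add(Add(Rational(169274601, 242), -2953), 2855) = Add(Rational(168559975, 242), 2855) = Rational(169250885, 242)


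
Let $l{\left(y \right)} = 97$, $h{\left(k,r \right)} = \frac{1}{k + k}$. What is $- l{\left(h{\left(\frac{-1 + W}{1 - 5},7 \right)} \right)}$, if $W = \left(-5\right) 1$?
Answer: $-97$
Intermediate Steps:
$W = -5$
$h{\left(k,r \right)} = \frac{1}{2 k}$
$- l{\left(h{\left(\frac{-1 + W}{1 - 5},7 \right)} \right)} = \left(-1\right) 97 = -97$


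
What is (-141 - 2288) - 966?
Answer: -3395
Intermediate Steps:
(-141 - 2288) - 966 = -2429 - 966 = -3395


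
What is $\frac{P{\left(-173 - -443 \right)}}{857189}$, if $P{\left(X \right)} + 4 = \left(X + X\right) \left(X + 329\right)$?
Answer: $\frac{323456}{857189} \approx 0.37735$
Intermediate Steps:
$P{\left(X \right)} = -4 + 2 X \left(329 + X\right)$ ($P{\left(X \right)} = -4 + \left(X + X\right) \left(X + 329\right) = -4 + 2 X \left(329 + X\right)$)
$\frac{P{\left(-173 - -443 \right)}}{857189} = \frac{-4 + 2 \left(-173 - -443\right)^{2} + 658 \left(-173 - -443\right)}{857189} = \left(-4 + 2 \left(-173 + 443\right)^{2} + 658 \left(-173 + 443\right)\right) \frac{1}{857189} = \left(-4 + 2 \cdot 270^{2} + 658 \cdot 270\right) \frac{1}{857189} = \left(-4 + 2 \cdot 72900 + 177660\right) \frac{1}{857189} = \left(-4 + 145800 + 177660\right) \frac{1}{857189} = 323456 \cdot \frac{1}{857189} = \frac{323456}{857189}$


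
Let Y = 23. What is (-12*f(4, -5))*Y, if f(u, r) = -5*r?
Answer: -6900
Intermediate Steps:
(-12*f(4, -5))*Y = -(-60)*(-5)*23 = -12*25*23 = -300*23 = -6900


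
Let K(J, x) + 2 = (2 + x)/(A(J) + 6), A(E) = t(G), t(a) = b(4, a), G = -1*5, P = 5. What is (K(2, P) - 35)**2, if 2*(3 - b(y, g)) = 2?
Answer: 83521/64 ≈ 1305.0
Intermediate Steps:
b(y, g) = 2 (b(y, g) = 3 - 1/2*2 = 3 - 1 = 2)
G = -5
t(a) = 2
A(E) = 2
K(J, x) = -7/4 + x/8 (K(J, x) = -2 + (2 + x)/(2 + 6) = -2 + (2 + x)/8 = -2 + (2 + x)*(1/8) = -2 + (1/4 + x/8) = -7/4 + x/8)
(K(2, P) - 35)**2 = ((-7/4 + (1/8)*5) - 35)**2 = ((-7/4 + 5/8) - 35)**2 = (-9/8 - 35)**2 = (-289/8)**2 = 83521/64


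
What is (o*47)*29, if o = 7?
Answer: 9541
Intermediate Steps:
(o*47)*29 = (7*47)*29 = 329*29 = 9541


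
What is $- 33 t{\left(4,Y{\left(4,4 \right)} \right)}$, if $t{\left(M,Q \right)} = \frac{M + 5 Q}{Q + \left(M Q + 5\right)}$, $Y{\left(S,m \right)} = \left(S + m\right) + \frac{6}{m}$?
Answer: $- \frac{1133}{35} \approx -32.371$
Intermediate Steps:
$Y{\left(S,m \right)} = S + m + \frac{6}{m}$
$t{\left(M,Q \right)} = \frac{M + 5 Q}{5 + Q + M Q}$ ($t{\left(M,Q \right)} = \frac{M + 5 Q}{Q + \left(5 + M Q\right)} = \frac{M + 5 Q}{5 + Q + M Q}$)
$- 33 t{\left(4,Y{\left(4,4 \right)} \right)} = - 33 \frac{4 + 5 \left(4 + 4 + \frac{6}{4}\right)}{5 + \left(4 + 4 + \frac{6}{4}\right) + 4 \left(4 + 4 + \frac{6}{4}\right)} = - 33 \frac{4 + 5 \left(4 + 4 + 6 \cdot \frac{1}{4}\right)}{5 + \left(4 + 4 + 6 \cdot \frac{1}{4}\right) + 4 \left(4 + 4 + 6 \cdot \frac{1}{4}\right)} = - 33 \frac{4 + 5 \left(4 + 4 + \frac{3}{2}\right)}{5 + \left(4 + 4 + \frac{3}{2}\right) + 4 \left(4 + 4 + \frac{3}{2}\right)} = - 33 \frac{4 + 5 \cdot \frac{19}{2}}{5 + \frac{19}{2} + 4 \cdot \frac{19}{2}} = - 33 \frac{4 + \frac{95}{2}}{5 + \frac{19}{2} + 38} = - 33 \frac{1}{\frac{105}{2}} \cdot \frac{103}{2} = - 33 \cdot \frac{2}{105} \cdot \frac{103}{2} = \left(-33\right) \frac{103}{105} = - \frac{1133}{35}$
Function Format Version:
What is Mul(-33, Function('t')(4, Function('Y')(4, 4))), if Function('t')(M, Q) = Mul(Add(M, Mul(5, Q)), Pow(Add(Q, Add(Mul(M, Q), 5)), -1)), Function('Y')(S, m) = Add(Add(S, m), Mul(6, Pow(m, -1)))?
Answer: Rational(-1133, 35) ≈ -32.371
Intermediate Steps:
Function('Y')(S, m) = Add(S, m, Mul(6, Pow(m, -1)))
Function('t')(M, Q) = Mul(Pow(Add(5, Q, Mul(M, Q)), -1), Add(M, Mul(5, Q))) (Function('t')(M, Q) = Mul(Add(M, Mul(5, Q)), Pow(Add(Q, Add(5, Mul(M, Q))), -1)) = Mul(Add(M, Mul(5, Q)), Pow(Add(5, Q, Mul(M, Q)), -1)) = Mul(Pow(Add(5, Q, Mul(M, Q)), -1), Add(M, Mul(5, Q))))
Mul(-33, Function('t')(4, Function('Y')(4, 4))) = Mul(-33, Mul(Pow(Add(5, Add(4, 4, Mul(6, Pow(4, -1))), Mul(4, Add(4, 4, Mul(6, Pow(4, -1))))), -1), Add(4, Mul(5, Add(4, 4, Mul(6, Pow(4, -1))))))) = Mul(-33, Mul(Pow(Add(5, Add(4, 4, Mul(6, Rational(1, 4))), Mul(4, Add(4, 4, Mul(6, Rational(1, 4))))), -1), Add(4, Mul(5, Add(4, 4, Mul(6, Rational(1, 4))))))) = Mul(-33, Mul(Pow(Add(5, Add(4, 4, Rational(3, 2)), Mul(4, Add(4, 4, Rational(3, 2)))), -1), Add(4, Mul(5, Add(4, 4, Rational(3, 2)))))) = Mul(-33, Mul(Pow(Add(5, Rational(19, 2), Mul(4, Rational(19, 2))), -1), Add(4, Mul(5, Rational(19, 2))))) = Mul(-33, Mul(Pow(Add(5, Rational(19, 2), 38), -1), Add(4, Rational(95, 2)))) = Mul(-33, Mul(Pow(Rational(105, 2), -1), Rational(103, 2))) = Mul(-33, Mul(Rational(2, 105), Rational(103, 2))) = Mul(-33, Rational(103, 105)) = Rational(-1133, 35)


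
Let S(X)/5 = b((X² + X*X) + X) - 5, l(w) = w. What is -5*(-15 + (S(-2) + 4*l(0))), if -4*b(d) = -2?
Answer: 375/2 ≈ 187.50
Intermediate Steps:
b(d) = ½ (b(d) = -¼*(-2) = ½)
S(X) = -45/2 (S(X) = 5*(½ - 5) = 5*(-9/2) = -45/2)
-5*(-15 + (S(-2) + 4*l(0))) = -5*(-15 + (-45/2 + 4*0)) = -5*(-15 + (-45/2 + 0)) = -5*(-15 - 45/2) = -5*(-75/2) = 375/2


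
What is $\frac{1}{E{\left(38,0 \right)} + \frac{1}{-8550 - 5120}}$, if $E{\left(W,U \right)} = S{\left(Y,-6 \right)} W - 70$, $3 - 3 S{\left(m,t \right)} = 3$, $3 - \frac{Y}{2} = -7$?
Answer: $- \frac{13670}{956901} \approx -0.014286$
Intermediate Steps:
$Y = 20$ ($Y = 6 - -14 = 6 + 14 = 20$)
$S{\left(m,t \right)} = 0$ ($S{\left(m,t \right)} = 1 - 1 = 0$)
$E{\left(W,U \right)} = -70$ ($E{\left(W,U \right)} = 0 W - 70 = 0 - 70 = -70$)
$\frac{1}{E{\left(38,0 \right)} + \frac{1}{-8550 - 5120}} = \frac{1}{-70 + \frac{1}{-8550 - 5120}} = \frac{1}{-70 + \frac{1}{-13670}} = \frac{1}{-70 - \frac{1}{13670}} = \frac{1}{- \frac{956901}{13670}} = - \frac{13670}{956901}$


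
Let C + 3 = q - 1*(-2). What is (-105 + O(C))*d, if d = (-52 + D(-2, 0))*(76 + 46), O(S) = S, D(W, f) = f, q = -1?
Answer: 678808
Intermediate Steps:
C = -2 (C = -3 + (-1 - 1*(-2)) = -3 + (-1 + 2) = -3 + 1 = -2)
d = -6344 (d = (-52 + 0)*(76 + 46) = -52*122 = -6344)
(-105 + O(C))*d = (-105 - 2)*(-6344) = -107*(-6344) = 678808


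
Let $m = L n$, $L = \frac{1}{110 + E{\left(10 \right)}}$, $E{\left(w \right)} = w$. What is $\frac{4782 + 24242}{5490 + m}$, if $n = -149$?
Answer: $\frac{3482880}{658651} \approx 5.2879$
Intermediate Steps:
$L = \frac{1}{120}$ ($L = \frac{1}{110 + 10} = \frac{1}{120} \approx 0.0083333$)
$m = - \frac{149}{120}$ ($m = \frac{1}{120} \left(-149\right) = - \frac{149}{120} \approx -1.2417$)
$\frac{4782 + 24242}{5490 + m} = \frac{4782 + 24242}{5490 - \frac{149}{120}} = \frac{29024}{\frac{658651}{120}} = 29024 \cdot \frac{120}{658651} = \frac{3482880}{658651}$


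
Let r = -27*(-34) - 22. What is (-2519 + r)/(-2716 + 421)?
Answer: 541/765 ≈ 0.70719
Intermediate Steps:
r = 896 (r = 918 - 22 = 896)
(-2519 + r)/(-2716 + 421) = (-2519 + 896)/(-2716 + 421) = -1623/(-2295) = -1623*(-1/2295) = 541/765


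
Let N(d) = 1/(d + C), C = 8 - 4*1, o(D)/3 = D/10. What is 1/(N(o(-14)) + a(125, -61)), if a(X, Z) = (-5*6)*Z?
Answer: 1/1825 ≈ 0.00054795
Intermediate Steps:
a(X, Z) = -30*Z
o(D) = 3*D/10 (o(D) = 3*(D/10) = 3*D/10)
C = 4 (C = 8 - 4 = 4)
N(d) = 1/(4 + d) (N(d) = 1/(d + 4) = 1/(4 + d))
1/(N(o(-14)) + a(125, -61)) = 1/(1/(4 + (3/10)*(-14)) - 30*(-61)) = 1/(1/(4 - 21/5) + 1830) = 1/(1/(-1/5) + 1830) = 1/(-5 + 1830) = 1/1825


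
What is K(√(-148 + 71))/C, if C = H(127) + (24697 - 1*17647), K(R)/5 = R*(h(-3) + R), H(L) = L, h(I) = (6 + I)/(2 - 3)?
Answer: -385/7177 - 15*I*√77/7177 ≈ -0.053644 - 0.01834*I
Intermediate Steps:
h(I) = -6 - I (h(I) = (6 + I)/(-1) = (6 + I)*(-1) = -6 - I)
K(R) = 5*R*(-3 + R) (K(R) = 5*(R*((-6 - 1*(-3)) + R)) = 5*(R*((-6 + 3) + R)) = 5*(R*(-3 + R)) = 5*R*(-3 + R))
C = 7177 (C = 127 + (24697 - 1*17647) = 127 + (24697 - 17647) = 127 + 7050 = 7177)
K(√(-148 + 71))/C = (5*√(-148 + 71)*(-3 + √(-148 + 71)))/7177 = (5*√(-77)*(-3 + √(-77)))*(1/7177) = (5*(I*√77)*(-3 + I*√77))*(1/7177) = (5*I*√77*(-3 + I*√77))*(1/7177) = 5*I*√77*(-3 + I*√77)/7177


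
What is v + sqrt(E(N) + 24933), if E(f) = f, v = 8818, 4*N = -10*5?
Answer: 8818 + sqrt(99682)/2 ≈ 8975.9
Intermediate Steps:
N = -25/2 (N = (-10*5)/4 = (1/4)*(-50) = -25/2 ≈ -12.500)
v + sqrt(E(N) + 24933) = 8818 + sqrt(-25/2 + 24933) = 8818 + sqrt(49841/2) = 8818 + sqrt(99682)/2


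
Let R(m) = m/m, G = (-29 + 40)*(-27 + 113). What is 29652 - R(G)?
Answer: 29651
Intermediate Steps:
G = 946 (G = 11*86 = 946)
R(m) = 1
29652 - R(G) = 29652 - 1*1 = 29652 - 1 = 29651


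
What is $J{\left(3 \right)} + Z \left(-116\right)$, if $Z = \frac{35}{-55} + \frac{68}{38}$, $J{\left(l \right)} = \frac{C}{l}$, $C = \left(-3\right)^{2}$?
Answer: $- \frac{27329}{209} \approx -130.76$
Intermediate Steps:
$C = 9$
$J{\left(l \right)} = \frac{9}{l}$
$Z = \frac{241}{209}$ ($Z = 35 \left(- \frac{1}{55}\right) + 68 \cdot \frac{1}{38} = - \frac{7}{11} + \frac{34}{19} = \frac{241}{209} \approx 1.1531$)
$J{\left(3 \right)} + Z \left(-116\right) = \frac{9}{3} + \frac{241}{209} \left(-116\right) = 9 \cdot \frac{1}{3} - \frac{27956}{209} = 3 - \frac{27956}{209} = - \frac{27329}{209}$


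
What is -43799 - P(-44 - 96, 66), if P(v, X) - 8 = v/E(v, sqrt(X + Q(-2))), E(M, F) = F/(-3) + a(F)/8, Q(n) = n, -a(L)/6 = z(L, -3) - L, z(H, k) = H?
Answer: -87719/2 ≈ -43860.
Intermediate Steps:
a(L) = 0 (a(L) = -6*(L - L) = -6*0 = 0)
E(M, F) = -F/3 (E(M, F) = F/(-3) + 0/8 = F*(-1/3) + 0*(1/8) = -F/3 + 0 = -F/3)
P(v, X) = 8 - 3*v/sqrt(-2 + X) (P(v, X) = 8 + v/((-sqrt(X - 2)/3)) = 8 + v/((-sqrt(-2 + X)/3)) = 8 + v*(-3/sqrt(-2 + X)) = 8 - 3*v/sqrt(-2 + X))
-43799 - P(-44 - 96, 66) = -43799 - (8 - 3*(-44 - 96)/sqrt(-2 + 66)) = -43799 - (8 - 3*(-140)/sqrt(64)) = -43799 - (8 - 3*(-140)*1/8) = -43799 - (8 + 105/2) = -43799 - 1*121/2 = -43799 - 121/2 = -87719/2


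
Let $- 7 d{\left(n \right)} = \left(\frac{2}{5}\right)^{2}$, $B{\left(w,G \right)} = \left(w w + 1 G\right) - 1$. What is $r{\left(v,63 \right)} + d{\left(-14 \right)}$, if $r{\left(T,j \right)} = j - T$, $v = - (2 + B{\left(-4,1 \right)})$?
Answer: $\frac{14171}{175} \approx 80.977$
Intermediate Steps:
$B{\left(w,G \right)} = -1 + G + w^{2}$ ($B{\left(w,G \right)} = \left(w^{2} + G\right) - 1 = \left(G + w^{2}\right) - 1 = -1 + G + w^{2}$)
$d{\left(n \right)} = - \frac{4}{175}$ ($d{\left(n \right)} = - \frac{\left(\frac{2}{5}\right)^{2}}{7} = \left(- \frac{1}{7}\right) \frac{4}{25} = - \frac{4}{175}$)
$v = -18$ ($v = - (2 + \left(-1 + 1 + \left(-4\right)^{2}\right)) = - (2 + \left(-1 + 1 + 16\right)) = - (2 + 16) = \left(-1\right) 18 = -18$)
$r{\left(v,63 \right)} + d{\left(-14 \right)} = \left(63 - -18\right) - \frac{4}{175} = \left(63 + 18\right) - \frac{4}{175} = 81 - \frac{4}{175} = \frac{14171}{175}$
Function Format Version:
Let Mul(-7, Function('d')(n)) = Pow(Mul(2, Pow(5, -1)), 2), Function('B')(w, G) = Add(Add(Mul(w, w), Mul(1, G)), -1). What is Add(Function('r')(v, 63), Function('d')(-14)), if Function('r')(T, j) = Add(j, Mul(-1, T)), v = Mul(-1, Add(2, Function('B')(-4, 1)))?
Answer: Rational(14171, 175) ≈ 80.977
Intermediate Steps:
Function('B')(w, G) = Add(-1, G, Pow(w, 2)) (Function('B')(w, G) = Add(Add(Pow(w, 2), G), -1) = Add(Add(G, Pow(w, 2)), -1) = Add(-1, G, Pow(w, 2)))
Function('d')(n) = Rational(-4, 175) (Function('d')(n) = Mul(Rational(-1, 7), Pow(Mul(2, Pow(5, -1)), 2)) = Mul(Rational(-1, 7), Pow(Mul(2, Rational(1, 5)), 2)) = Mul(Rational(-1, 7), Pow(Rational(2, 5), 2)) = Mul(Rational(-1, 7), Rational(4, 25)) = Rational(-4, 175))
v = -18 (v = Mul(-1, Add(2, Add(-1, 1, Pow(-4, 2)))) = Mul(-1, Add(2, Add(-1, 1, 16))) = Mul(-1, Add(2, 16)) = Mul(-1, 18) = -18)
Add(Function('r')(v, 63), Function('d')(-14)) = Add(Add(63, Mul(-1, -18)), Rational(-4, 175)) = Add(Add(63, 18), Rational(-4, 175)) = Add(81, Rational(-4, 175)) = Rational(14171, 175)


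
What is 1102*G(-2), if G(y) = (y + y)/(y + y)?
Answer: 1102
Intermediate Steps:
G(y) = 1 (G(y) = (2*y)/((2*y)) = (2*y)*(1/(2*y)) = 1)
1102*G(-2) = 1102*1 = 1102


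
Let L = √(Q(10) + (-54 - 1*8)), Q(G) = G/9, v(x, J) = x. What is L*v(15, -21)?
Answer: 10*I*√137 ≈ 117.05*I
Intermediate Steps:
Q(G) = G/9 (Q(G) = G*(⅑) = G/9)
L = 2*I*√137/3 (L = √((⅑)*10 + (-54 - 1*8)) = √(10/9 + (-54 - 8)) = √(10/9 - 62) = √(-548/9) = 2*I*√137/3 ≈ 7.8031*I)
L*v(15, -21) = (2*I*√137/3)*15 = 10*I*√137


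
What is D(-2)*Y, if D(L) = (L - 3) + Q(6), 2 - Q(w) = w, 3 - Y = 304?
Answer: 2709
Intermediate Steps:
Y = -301 (Y = 3 - 1*304 = 3 - 304 = -301)
Q(w) = 2 - w
D(L) = -7 + L (D(L) = (L - 3) + (2 - 1*6) = (-3 + L) + (2 - 6) = (-3 + L) - 4 = -7 + L)
D(-2)*Y = (-7 - 2)*(-301) = -9*(-301) = 2709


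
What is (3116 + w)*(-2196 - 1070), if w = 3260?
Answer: -20824016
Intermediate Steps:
(3116 + w)*(-2196 - 1070) = (3116 + 3260)*(-2196 - 1070) = 6376*(-3266) = -20824016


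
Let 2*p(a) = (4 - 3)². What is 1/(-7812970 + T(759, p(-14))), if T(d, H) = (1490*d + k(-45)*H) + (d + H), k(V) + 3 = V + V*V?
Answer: -1/6680312 ≈ -1.4969e-7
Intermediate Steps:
k(V) = -3 + V + V² (k(V) = -3 + (V + V*V) = -3 + (V + V²) = -3 + V + V²)
p(a) = ½ (p(a) = (4 - 3)²/2 = (½)*1² = (½)*1 = ½)
T(d, H) = 1491*d + 1978*H (T(d, H) = (1490*d + (-3 - 45 + (-45)²)*H) + (d + H) = (1490*d + (-3 - 45 + 2025)*H) + (H + d) = (1490*d + 1977*H) + (H + d) = 1491*d + 1978*H)
1/(-7812970 + T(759, p(-14))) = 1/(-7812970 + (1491*759 + 1978*(½))) = 1/(-7812970 + (1131669 + 989)) = 1/(-7812970 + 1132658) = 1/(-6680312) = -1/6680312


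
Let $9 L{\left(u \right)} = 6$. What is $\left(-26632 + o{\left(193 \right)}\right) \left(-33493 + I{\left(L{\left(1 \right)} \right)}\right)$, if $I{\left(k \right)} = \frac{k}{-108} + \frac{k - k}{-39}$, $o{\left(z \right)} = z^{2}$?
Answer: $- \frac{19202143313}{54} \approx -3.556 \cdot 10^{8}$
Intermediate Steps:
$L{\left(u \right)} = \frac{2}{3}$ ($L{\left(u \right)} = \frac{1}{9} \cdot 6 = \frac{2}{3}$)
$I{\left(k \right)} = - \frac{k}{108}$ ($I{\left(k \right)} = k \left(- \frac{1}{108}\right) + 0 \left(- \frac{1}{39}\right) = - \frac{k}{108} + 0 = - \frac{k}{108}$)
$\left(-26632 + o{\left(193 \right)}\right) \left(-33493 + I{\left(L{\left(1 \right)} \right)}\right) = \left(-26632 + 193^{2}\right) \left(-33493 - \frac{1}{162}\right) = \left(-26632 + 37249\right) \left(-33493 - \frac{1}{162}\right) = 10617 \left(- \frac{5425867}{162}\right) = - \frac{19202143313}{54}$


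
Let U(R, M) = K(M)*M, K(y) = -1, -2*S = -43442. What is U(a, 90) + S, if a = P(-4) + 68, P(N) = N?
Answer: 21631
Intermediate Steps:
S = 21721 (S = -½*(-43442) = 21721)
a = 64 (a = -4 + 68 = 64)
U(R, M) = -M
U(a, 90) + S = -1*90 + 21721 = -90 + 21721 = 21631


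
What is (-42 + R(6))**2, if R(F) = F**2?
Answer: 36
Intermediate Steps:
(-42 + R(6))**2 = (-42 + 6**2)**2 = (-42 + 36)**2 = (-6)**2 = 36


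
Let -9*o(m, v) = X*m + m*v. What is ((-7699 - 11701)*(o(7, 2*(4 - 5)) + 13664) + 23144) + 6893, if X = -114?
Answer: -2401216867/9 ≈ -2.6680e+8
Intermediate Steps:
o(m, v) = 38*m/3 - m*v/9 (o(m, v) = -(-114*m + m*v)/9 = 38*m/3 - m*v/9)
((-7699 - 11701)*(o(7, 2*(4 - 5)) + 13664) + 23144) + 6893 = ((-7699 - 11701)*((⅑)*7*(114 - 2*(4 - 5)) + 13664) + 23144) + 6893 = (-19400*((⅑)*7*(114 - 2*(-1)) + 13664) + 23144) + 6893 = (-19400*((⅑)*7*(114 - 1*(-2)) + 13664) + 23144) + 6893 = (-19400*((⅑)*7*(114 + 2) + 13664) + 23144) + 6893 = (-19400*((⅑)*7*116 + 13664) + 23144) + 6893 = (-19400*(812/9 + 13664) + 23144) + 6893 = (-19400*123788/9 + 23144) + 6893 = (-2401487200/9 + 23144) + 6893 = -2401278904/9 + 6893 = -2401216867/9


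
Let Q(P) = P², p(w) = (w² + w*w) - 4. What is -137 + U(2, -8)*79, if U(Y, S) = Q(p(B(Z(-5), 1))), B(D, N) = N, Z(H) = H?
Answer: 179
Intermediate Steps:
p(w) = -4 + 2*w² (p(w) = (w² + w²) - 4 = 2*w² - 4 = -4 + 2*w²)
U(Y, S) = 4 (U(Y, S) = (-4 + 2*1²)² = (-4 + 2*1)² = (-4 + 2)² = (-2)² = 4)
-137 + U(2, -8)*79 = -137 + 4*79 = -137 + 316 = 179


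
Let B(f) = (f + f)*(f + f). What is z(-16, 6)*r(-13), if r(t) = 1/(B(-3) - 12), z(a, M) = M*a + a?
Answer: -14/3 ≈ -4.6667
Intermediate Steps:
z(a, M) = a + M*a
B(f) = 4*f**2 (B(f) = (2*f)*(2*f) = 4*f**2)
r(t) = 1/24 (r(t) = 1/(4*(-3)**2 - 12) = 1/(4*9 - 12) = 1/(36 - 12) = 1/24)
z(-16, 6)*r(-13) = -16*(1 + 6)*(1/24) = -16*7*(1/24) = -112*1/24 = -14/3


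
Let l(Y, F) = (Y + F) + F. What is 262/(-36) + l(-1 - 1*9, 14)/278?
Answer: -18047/2502 ≈ -7.2130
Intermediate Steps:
l(Y, F) = Y + 2*F (l(Y, F) = (F + Y) + F = Y + 2*F)
262/(-36) + l(-1 - 1*9, 14)/278 = 262/(-36) + ((-1 - 1*9) + 2*14)/278 = 262*(-1/36) + ((-1 - 9) + 28)*(1/278) = -131/18 + (-10 + 28)*(1/278) = -131/18 + 18*(1/278) = -131/18 + 9/139 = -18047/2502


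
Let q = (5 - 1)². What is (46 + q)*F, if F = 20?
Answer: 1240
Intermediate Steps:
q = 16 (q = 4² = 16)
(46 + q)*F = (46 + 16)*20 = 62*20 = 1240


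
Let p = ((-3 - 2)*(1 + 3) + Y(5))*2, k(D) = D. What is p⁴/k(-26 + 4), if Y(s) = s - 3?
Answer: -839808/11 ≈ -76346.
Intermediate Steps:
Y(s) = -3 + s
p = -36 (p = ((-3 - 2)*(1 + 3) + (-3 + 5))*2 = (-5*4 + 2)*2 = (-20 + 2)*2 = -18*2 = -36)
p⁴/k(-26 + 4) = (-36)⁴/(-26 + 4) = 1679616/(-22) = 1679616*(-1/22) = -839808/11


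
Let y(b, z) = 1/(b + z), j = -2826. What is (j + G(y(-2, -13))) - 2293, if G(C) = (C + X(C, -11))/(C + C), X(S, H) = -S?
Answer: -5119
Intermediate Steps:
G(C) = 0 (G(C) = (C - C)/(C + C) = 0/((2*C)) = 0*(1/(2*C)) = 0)
(j + G(y(-2, -13))) - 2293 = (-2826 + 0) - 2293 = -2826 - 2293 = -5119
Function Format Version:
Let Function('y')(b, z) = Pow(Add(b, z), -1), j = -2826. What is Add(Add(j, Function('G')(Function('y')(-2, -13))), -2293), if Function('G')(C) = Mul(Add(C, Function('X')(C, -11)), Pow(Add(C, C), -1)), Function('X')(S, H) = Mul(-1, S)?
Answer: -5119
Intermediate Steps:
Function('G')(C) = 0 (Function('G')(C) = Mul(Add(C, Mul(-1, C)), Pow(Add(C, C), -1)) = Mul(0, Pow(Mul(2, C), -1)) = Mul(0, Mul(Rational(1, 2), Pow(C, -1))) = 0)
Add(Add(j, Function('G')(Function('y')(-2, -13))), -2293) = Add(Add(-2826, 0), -2293) = Add(-2826, -2293) = -5119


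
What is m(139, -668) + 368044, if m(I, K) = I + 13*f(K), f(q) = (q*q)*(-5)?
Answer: -28636377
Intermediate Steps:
f(q) = -5*q² (f(q) = q²*(-5) = -5*q²)
m(I, K) = I - 65*K² (m(I, K) = I + 13*(-5*K²) = I - 65*K²)
m(139, -668) + 368044 = (139 - 65*(-668)²) + 368044 = (139 - 65*446224) + 368044 = (139 - 29004560) + 368044 = -29004421 + 368044 = -28636377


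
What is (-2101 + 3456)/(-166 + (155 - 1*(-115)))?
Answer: 1355/104 ≈ 13.029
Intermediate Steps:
(-2101 + 3456)/(-166 + (155 - 1*(-115))) = 1355/(-166 + (155 + 115)) = 1355/(-166 + 270) = 1355/104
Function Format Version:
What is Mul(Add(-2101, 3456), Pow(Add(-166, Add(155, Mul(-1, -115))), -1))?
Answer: Rational(1355, 104) ≈ 13.029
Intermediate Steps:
Mul(Add(-2101, 3456), Pow(Add(-166, Add(155, Mul(-1, -115))), -1)) = Mul(1355, Pow(Add(-166, Add(155, 115)), -1)) = Mul(1355, Pow(Add(-166, 270), -1)) = Mul(1355, Pow(104, -1)) = Mul(1355, Rational(1, 104)) = Rational(1355, 104)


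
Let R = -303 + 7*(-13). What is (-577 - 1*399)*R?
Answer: 384544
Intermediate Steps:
R = -394 (R = -303 - 91 = -394)
(-577 - 1*399)*R = (-577 - 1*399)*(-394) = (-577 - 399)*(-394) = -976*(-394) = 384544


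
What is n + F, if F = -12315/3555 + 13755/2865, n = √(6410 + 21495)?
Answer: 60518/45267 + √27905 ≈ 168.38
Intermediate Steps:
n = √27905 ≈ 167.05
F = 60518/45267 (F = -12315*1/3555 + 13755*(1/2865) = -821/237 + 917/191 = 60518/45267 ≈ 1.3369)
n + F = √27905 + 60518/45267 = 60518/45267 + √27905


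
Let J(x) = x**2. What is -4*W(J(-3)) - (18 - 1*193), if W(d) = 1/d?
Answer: 1571/9 ≈ 174.56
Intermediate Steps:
-4*W(J(-3)) - (18 - 1*193) = -4/((-3)**2) - (18 - 1*193) = -4/9 - (18 - 193) = -4*1/9 - 1*(-175) = -4/9 + 175 = 1571/9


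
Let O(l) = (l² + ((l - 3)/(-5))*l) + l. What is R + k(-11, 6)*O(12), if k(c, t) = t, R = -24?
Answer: 3912/5 ≈ 782.40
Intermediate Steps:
O(l) = l + l² + l*(⅗ - l/5) (O(l) = (l² + ((-3 + l)*(-⅕))*l) + l = (l² + (⅗ - l/5)*l) + l = (l² + l*(⅗ - l/5)) + l = l + l² + l*(⅗ - l/5))
R + k(-11, 6)*O(12) = -24 + 6*((⅘)*12*(2 + 12)) = -24 + 6*((⅘)*12*14) = -24 + 6*(672/5) = -24 + 4032/5 = 3912/5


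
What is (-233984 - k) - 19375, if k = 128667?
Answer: -382026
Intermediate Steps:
(-233984 - k) - 19375 = (-233984 - 1*128667) - 19375 = (-233984 - 128667) - 19375 = -362651 - 19375 = -382026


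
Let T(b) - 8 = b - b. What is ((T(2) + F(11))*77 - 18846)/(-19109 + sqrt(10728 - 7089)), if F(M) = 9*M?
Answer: 202689163/365150242 + 10607*sqrt(3639)/365150242 ≈ 0.55684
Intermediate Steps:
T(b) = 8 (T(b) = 8 + (b - b) = 8 + 0 = 8)
((T(2) + F(11))*77 - 18846)/(-19109 + sqrt(10728 - 7089)) = ((8 + 9*11)*77 - 18846)/(-19109 + sqrt(10728 - 7089)) = ((8 + 99)*77 - 18846)/(-19109 + sqrt(3639)) = (107*77 - 18846)/(-19109 + sqrt(3639)) = (8239 - 18846)/(-19109 + sqrt(3639)) = -10607/(-19109 + sqrt(3639))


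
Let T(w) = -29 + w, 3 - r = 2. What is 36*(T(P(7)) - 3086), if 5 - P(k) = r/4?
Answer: -111969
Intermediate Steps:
r = 1 (r = 3 - 1*2 = 3 - 2 = 1)
P(k) = 19/4 (P(k) = 5 - 1/4 = 5 - 1*¼ = 5 - ¼ = 19/4)
36*(T(P(7)) - 3086) = 36*((-29 + 19/4) - 3086) = 36*(-97/4 - 3086) = 36*(-12441/4) = -111969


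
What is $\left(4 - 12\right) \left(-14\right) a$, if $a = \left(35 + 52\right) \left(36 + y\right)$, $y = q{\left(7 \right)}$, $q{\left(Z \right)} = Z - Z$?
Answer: $350784$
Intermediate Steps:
$q{\left(Z \right)} = 0$
$y = 0$
$a = 3132$ ($a = \left(35 + 52\right) \left(36 + 0\right) = 87 \cdot 36 = 3132$)
$\left(4 - 12\right) \left(-14\right) a = \left(4 - 12\right) \left(-14\right) 3132 = \left(-8\right) \left(-14\right) 3132 = 112 \cdot 3132 = 350784$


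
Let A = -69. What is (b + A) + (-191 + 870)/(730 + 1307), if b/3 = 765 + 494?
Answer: 11125/3 ≈ 3708.3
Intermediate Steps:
b = 3777 (b = 3*(765 + 494) = 3*1259 = 3777)
(b + A) + (-191 + 870)/(730 + 1307) = (3777 - 69) + (-191 + 870)/(730 + 1307) = 3708 + 679/2037 = 3708 + 679*(1/2037) = 3708 + ⅓ = 11125/3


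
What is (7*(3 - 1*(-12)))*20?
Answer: 2100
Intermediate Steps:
(7*(3 - 1*(-12)))*20 = (7*(3 + 12))*20 = (7*15)*20 = 105*20 = 2100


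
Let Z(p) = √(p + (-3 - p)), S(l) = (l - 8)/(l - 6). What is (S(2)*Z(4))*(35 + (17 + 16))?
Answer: 102*I*√3 ≈ 176.67*I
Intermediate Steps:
S(l) = (-8 + l)/(-6 + l)
Z(p) = I*√3 (Z(p) = √(-3) = I*√3)
(S(2)*Z(4))*(35 + (17 + 16)) = (((-8 + 2)/(-6 + 2))*(I*√3))*(35 + (17 + 16)) = ((-6/(-4))*(I*√3))*(35 + 33) = ((-¼*(-6))*(I*√3))*68 = (3*(I*√3)/2)*68 = (3*I*√3/2)*68 = 102*I*√3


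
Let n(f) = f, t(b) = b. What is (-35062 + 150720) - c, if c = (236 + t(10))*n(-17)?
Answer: 119840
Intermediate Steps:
c = -4182 (c = (236 + 10)*(-17) = 246*(-17) = -4182)
(-35062 + 150720) - c = (-35062 + 150720) - 1*(-4182) = 115658 + 4182 = 119840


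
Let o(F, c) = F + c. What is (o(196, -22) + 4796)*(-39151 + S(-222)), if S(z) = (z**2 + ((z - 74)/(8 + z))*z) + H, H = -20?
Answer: 5214697950/107 ≈ 4.8735e+7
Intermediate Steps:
S(z) = -20 + z**2 + z*(-74 + z)/(8 + z) (S(z) = (z**2 + ((z - 74)/(8 + z))*z) - 20 = (z**2 + ((-74 + z)/(8 + z))*z) - 20 = (z**2 + z*(-74 + z)/(8 + z)) - 20 = -20 + z**2 + z*(-74 + z)/(8 + z))
(o(196, -22) + 4796)*(-39151 + S(-222)) = ((196 - 22) + 4796)*(-39151 + (-160 + (-222)**3 - 94*(-222) + 9*(-222)**2)/(8 - 222)) = (174 + 4796)*(-39151 + (-160 - 10941048 + 20868 + 9*49284)/(-214)) = 4970*(-39151 - (-160 - 10941048 + 20868 + 443556)/214) = 4970*(-39151 - 1/214*(-10476784)) = 4970*(-39151 + 5238392/107) = 4970*(1049235/107) = 5214697950/107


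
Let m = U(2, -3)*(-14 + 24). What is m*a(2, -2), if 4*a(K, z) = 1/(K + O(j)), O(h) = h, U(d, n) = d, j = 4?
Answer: ⅚ ≈ 0.83333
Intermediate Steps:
a(K, z) = 1/(4*(4 + K)) (a(K, z) = 1/(4*(K + 4)) = 1/(4*(4 + K)))
m = 20 (m = 2*(-14 + 24) = 2*10 = 20)
m*a(2, -2) = 20*(1/(4*(4 + 2))) = 20*((¼)/6) = 20*((¼)*(⅙)) = 20*(1/24) = ⅚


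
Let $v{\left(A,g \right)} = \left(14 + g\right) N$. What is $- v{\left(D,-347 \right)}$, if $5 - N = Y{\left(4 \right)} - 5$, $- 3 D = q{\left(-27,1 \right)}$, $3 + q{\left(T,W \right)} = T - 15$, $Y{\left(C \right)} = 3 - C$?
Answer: $3663$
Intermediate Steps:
$q{\left(T,W \right)} = -18 + T$ ($q{\left(T,W \right)} = -3 + \left(T - 15\right) = -3 + \left(-15 + T\right) = -18 + T$)
$D = 15$ ($D = - \frac{-18 - 27}{3} = \left(- \frac{1}{3}\right) \left(-45\right) = 15$)
$N = 11$ ($N = 5 - \left(\left(3 - 4\right) - 5\right) = 5 - \left(-1 - 5\right) = 5 - -6 = 5 + 6 = 11$)
$v{\left(A,g \right)} = 154 + 11 g$ ($v{\left(A,g \right)} = \left(14 + g\right) 11 = 154 + 11 g$)
$- v{\left(D,-347 \right)} = - (154 + 11 \left(-347\right)) = - (154 - 3817) = \left(-1\right) \left(-3663\right) = 3663$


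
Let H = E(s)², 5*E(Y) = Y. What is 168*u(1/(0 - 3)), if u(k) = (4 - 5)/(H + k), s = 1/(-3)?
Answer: 18900/37 ≈ 510.81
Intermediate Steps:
s = -⅓ (s = 1*(-⅓) = -⅓ ≈ -0.33333)
E(Y) = Y/5
H = 1/225 (H = ((⅕)*(-⅓))² = (-1/15)² = 1/225 ≈ 0.0044444)
u(k) = -1/(1/225 + k) (u(k) = (4 - 5)/(1/225 + k) = -1/(1/225 + k))
168*u(1/(0 - 3)) = 168*(-225/(1 + 225/(0 - 3))) = 168*(-225/(1 + 225/(-3))) = 168*(-225/(1 + 225*(-⅓))) = 168*(-225/(1 - 75)) = 168*(-225/(-74)) = 168*(-225*(-1/74)) = 168*(225/74) = 18900/37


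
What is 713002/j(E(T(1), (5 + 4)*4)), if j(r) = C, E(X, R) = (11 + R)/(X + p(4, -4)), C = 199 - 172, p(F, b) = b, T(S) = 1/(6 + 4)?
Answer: 713002/27 ≈ 26407.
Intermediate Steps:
T(S) = ⅒ (T(S) = 1/10 = ⅒)
C = 27
E(X, R) = (11 + R)/(-4 + X) (E(X, R) = (11 + R)/(X - 4) = (11 + R)/(-4 + X))
j(r) = 27
713002/j(E(T(1), (5 + 4)*4)) = 713002/27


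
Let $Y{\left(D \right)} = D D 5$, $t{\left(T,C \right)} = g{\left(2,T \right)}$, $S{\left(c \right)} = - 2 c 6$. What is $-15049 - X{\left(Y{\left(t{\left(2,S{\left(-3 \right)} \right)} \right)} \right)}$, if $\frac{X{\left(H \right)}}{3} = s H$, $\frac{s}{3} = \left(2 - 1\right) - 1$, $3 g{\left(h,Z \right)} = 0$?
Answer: $-15049$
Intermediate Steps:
$S{\left(c \right)} = - 12 c$
$g{\left(h,Z \right)} = 0$ ($g{\left(h,Z \right)} = \frac{1}{3} \cdot 0 = 0$)
$s = 0$ ($s = 3 \left(\left(2 - 1\right) - 1\right) = 3 \left(1 - 1\right) = 3 \cdot 0 = 0$)
$t{\left(T,C \right)} = 0$
$Y{\left(D \right)} = 5 D^{2}$ ($Y{\left(D \right)} = D^{2} \cdot 5 = 5 D^{2}$)
$X{\left(H \right)} = 0$ ($X{\left(H \right)} = 3 \cdot 0 H = 3 \cdot 0 = 0$)
$-15049 - X{\left(Y{\left(t{\left(2,S{\left(-3 \right)} \right)} \right)} \right)} = -15049 - 0 = -15049 + 0 = -15049$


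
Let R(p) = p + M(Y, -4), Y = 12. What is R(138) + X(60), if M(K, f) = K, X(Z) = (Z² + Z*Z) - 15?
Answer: 7335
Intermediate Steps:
X(Z) = -15 + 2*Z² (X(Z) = (Z² + Z²) - 15 = 2*Z² - 15 = -15 + 2*Z²)
R(p) = 12 + p (R(p) = p + 12 = 12 + p)
R(138) + X(60) = (12 + 138) + (-15 + 2*60²) = 150 + (-15 + 2*3600) = 150 + (-15 + 7200) = 150 + 7185 = 7335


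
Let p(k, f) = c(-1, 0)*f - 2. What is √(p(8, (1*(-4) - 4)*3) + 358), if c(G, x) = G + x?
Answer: 2*√95 ≈ 19.494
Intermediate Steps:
p(k, f) = -2 - f (p(k, f) = (-1 + 0)*f - 2 = -f - 2 = -2 - f)
√(p(8, (1*(-4) - 4)*3) + 358) = √((-2 - (1*(-4) - 4)*3) + 358) = √((-2 - (-4 - 4)*3) + 358) = √((-2 - (-8)*3) + 358) = √((-2 - 1*(-24)) + 358) = √((-2 + 24) + 358) = √(22 + 358) = √380 = 2*√95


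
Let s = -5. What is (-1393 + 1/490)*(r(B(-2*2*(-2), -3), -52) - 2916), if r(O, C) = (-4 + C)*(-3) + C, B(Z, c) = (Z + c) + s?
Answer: 27302760/7 ≈ 3.9004e+6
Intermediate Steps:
B(Z, c) = -5 + Z + c (B(Z, c) = (Z + c) - 5 = -5 + Z + c)
r(O, C) = 12 - 2*C (r(O, C) = (12 - 3*C) + C = 12 - 2*C)
(-1393 + 1/490)*(r(B(-2*2*(-2), -3), -52) - 2916) = (-1393 + 1/490)*((12 - 2*(-52)) - 2916) = (-1393 + 1/490)*((12 + 104) - 2916) = -682569*(116 - 2916)/490 = -682569/490*(-2800) = 27302760/7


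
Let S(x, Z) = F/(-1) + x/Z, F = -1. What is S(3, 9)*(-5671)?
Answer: -22684/3 ≈ -7561.3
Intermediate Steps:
S(x, Z) = 1 + x/Z (S(x, Z) = -1/(-1) + x/Z = -1*(-1) + x/Z = 1 + x/Z)
S(3, 9)*(-5671) = ((9 + 3)/9)*(-5671) = ((⅑)*12)*(-5671) = (4/3)*(-5671) = -22684/3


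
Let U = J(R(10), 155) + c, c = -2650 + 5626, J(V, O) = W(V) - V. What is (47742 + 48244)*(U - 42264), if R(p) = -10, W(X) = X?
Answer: -3771097968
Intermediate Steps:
J(V, O) = 0 (J(V, O) = V - V = 0)
c = 2976
U = 2976 (U = 0 + 2976 = 2976)
(47742 + 48244)*(U - 42264) = (47742 + 48244)*(2976 - 42264) = 95986*(-39288) = -3771097968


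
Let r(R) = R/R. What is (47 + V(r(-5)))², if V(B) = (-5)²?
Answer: 5184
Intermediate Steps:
r(R) = 1
V(B) = 25
(47 + V(r(-5)))² = (47 + 25)² = 72² = 5184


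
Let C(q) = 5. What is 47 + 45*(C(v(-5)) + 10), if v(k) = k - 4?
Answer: 722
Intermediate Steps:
v(k) = -4 + k
47 + 45*(C(v(-5)) + 10) = 47 + 45*(5 + 10) = 47 + 45*15 = 47 + 675 = 722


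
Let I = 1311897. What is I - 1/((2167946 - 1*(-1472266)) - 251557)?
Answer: 4445566328534/3388655 ≈ 1.3119e+6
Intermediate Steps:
I - 1/((2167946 - 1*(-1472266)) - 251557) = 1311897 - 1/((2167946 - 1*(-1472266)) - 251557) = 1311897 - 1/((2167946 + 1472266) - 251557) = 1311897 - 1/(3640212 - 251557) = 1311897 - 1/3388655 = 4445566328534/3388655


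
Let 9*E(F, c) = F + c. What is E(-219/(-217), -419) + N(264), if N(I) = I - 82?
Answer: 264742/1953 ≈ 135.56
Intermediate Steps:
N(I) = -82 + I
E(F, c) = F/9 + c/9 (E(F, c) = (F + c)/9 = F/9 + c/9)
E(-219/(-217), -419) + N(264) = ((-219/(-217))/9 + (⅑)*(-419)) + (-82 + 264) = ((-219*(-1/217))/9 - 419/9) + 182 = ((⅑)*(219/217) - 419/9) + 182 = (73/651 - 419/9) + 182 = -90704/1953 + 182 = 264742/1953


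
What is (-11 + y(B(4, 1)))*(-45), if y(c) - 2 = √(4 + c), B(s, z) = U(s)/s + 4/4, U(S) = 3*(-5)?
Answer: 405 - 45*√5/2 ≈ 354.69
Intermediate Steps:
U(S) = -15
B(s, z) = 1 - 15/s (B(s, z) = -15/s + 4/4 = -15/s + 4*(¼) = -15/s + 1 = 1 - 15/s)
y(c) = 2 + √(4 + c)
(-11 + y(B(4, 1)))*(-45) = (-11 + (2 + √(4 + (-15 + 4)/4)))*(-45) = (-11 + (2 + √(4 + (¼)*(-11))))*(-45) = (-11 + (2 + √(4 - 11/4)))*(-45) = (-11 + (2 + √(5/4)))*(-45) = (-11 + (2 + √5/2))*(-45) = (-9 + √5/2)*(-45) = 405 - 45*√5/2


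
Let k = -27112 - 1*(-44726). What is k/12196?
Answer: 8807/6098 ≈ 1.4442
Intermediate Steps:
k = 17614 (k = -27112 + 44726 = 17614)
k/12196 = 17614/12196 = 17614*(1/12196) = 8807/6098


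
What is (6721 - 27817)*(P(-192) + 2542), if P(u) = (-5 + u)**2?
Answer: -872340696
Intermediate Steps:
(6721 - 27817)*(P(-192) + 2542) = (6721 - 27817)*((-5 - 192)**2 + 2542) = -21096*((-197)**2 + 2542) = -21096*(38809 + 2542) = -21096*41351 = -872340696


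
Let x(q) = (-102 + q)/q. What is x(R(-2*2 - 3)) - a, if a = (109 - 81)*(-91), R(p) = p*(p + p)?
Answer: 124850/49 ≈ 2548.0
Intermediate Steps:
R(p) = 2*p² (R(p) = p*(2*p) = 2*p²)
x(q) = (-102 + q)/q
a = -2548 (a = 28*(-91) = -2548)
x(R(-2*2 - 3)) - a = (-102 + 2*(-2*2 - 3)²)/((2*(-2*2 - 3)²)) - 1*(-2548) = (-102 + 2*(-4 - 3)²)/((2*(-4 - 3)²)) + 2548 = (-102 + 2*(-7)²)/((2*(-7)²)) + 2548 = (-102 + 2*49)/((2*49)) + 2548 = (-102 + 98)/98 + 2548 = (1/98)*(-4) + 2548 = -2/49 + 2548 = 124850/49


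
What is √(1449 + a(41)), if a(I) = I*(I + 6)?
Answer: 4*√211 ≈ 58.103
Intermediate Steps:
a(I) = I*(6 + I)
√(1449 + a(41)) = √(1449 + 41*(6 + 41)) = √(1449 + 41*47) = √(1449 + 1927) = √3376 = 4*√211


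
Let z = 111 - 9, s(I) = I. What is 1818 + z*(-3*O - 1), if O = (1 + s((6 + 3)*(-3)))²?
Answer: -205140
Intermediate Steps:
z = 102
O = 676 (O = (1 + (6 + 3)*(-3))² = (1 + 9*(-3))² = (1 - 27)² = (-26)² = 676)
1818 + z*(-3*O - 1) = 1818 + 102*(-3*676 - 1) = 1818 + 102*(-2028 - 1) = 1818 + 102*(-2029) = 1818 - 206958 = -205140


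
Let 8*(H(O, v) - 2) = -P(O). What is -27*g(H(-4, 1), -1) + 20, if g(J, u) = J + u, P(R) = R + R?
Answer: -34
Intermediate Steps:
P(R) = 2*R
H(O, v) = 2 - O/4 (H(O, v) = 2 + (-2*O)/8 = 2 - O/4)
-27*g(H(-4, 1), -1) + 20 = -27*((2 - ¼*(-4)) - 1) + 20 = -27*((2 + 1) - 1) + 20 = -27*(3 - 1) + 20 = -27*2 + 20 = -54 + 20 = -34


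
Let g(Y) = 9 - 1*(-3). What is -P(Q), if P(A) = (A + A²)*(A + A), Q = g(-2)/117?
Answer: -1376/59319 ≈ -0.023197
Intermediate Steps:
g(Y) = 12 (g(Y) = 9 + 3 = 12)
Q = 4/39 (Q = 12/117 = 12*(1/117) = 4/39 ≈ 0.10256)
P(A) = 2*A*(A + A²) (P(A) = (A + A²)*(2*A) = 2*A*(A + A²))
-P(Q) = -2*(4/39)²*(1 + 4/39) = -2*16*43/(1521*39) = -1*1376/59319 = -1376/59319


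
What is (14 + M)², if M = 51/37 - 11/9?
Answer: 22221796/110889 ≈ 200.40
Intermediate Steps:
M = 52/333 (M = 51*(1/37) - 11*⅑ = 51/37 - 11/9 = 52/333 ≈ 0.15616)
(14 + M)² = (14 + 52/333)² = (4714/333)² = 22221796/110889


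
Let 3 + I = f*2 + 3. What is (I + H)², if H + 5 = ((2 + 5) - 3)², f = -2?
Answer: 49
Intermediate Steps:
H = 11 (H = -5 + ((2 + 5) - 3)² = -5 + (7 - 3)² = -5 + 4² = -5 + 16 = 11)
I = -4 (I = -3 + (-2*2 + 3) = -3 + (-4 + 3) = -3 - 1 = -4)
(I + H)² = (-4 + 11)² = 7² = 49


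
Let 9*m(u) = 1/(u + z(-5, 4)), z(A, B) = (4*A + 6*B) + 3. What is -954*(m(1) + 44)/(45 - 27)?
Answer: -167957/72 ≈ -2332.7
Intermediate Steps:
z(A, B) = 3 + 4*A + 6*B
m(u) = 1/(9*(7 + u)) (m(u) = 1/(9*(u + (3 + 4*(-5) + 6*4))) = 1/(9*(u + (3 - 20 + 24))) = 1/(9*(u + 7)) = 1/(9*(7 + u)))
-954*(m(1) + 44)/(45 - 27) = -954*(1/(9*(7 + 1)) + 44)/(45 - 27) = -954*((⅑)/8 + 44)/18 = -954*((⅑)*(⅛) + 44)/18 = -954*(1/72 + 44)/18 = -167957/(4*18) = -954*3169/1296 = -167957/72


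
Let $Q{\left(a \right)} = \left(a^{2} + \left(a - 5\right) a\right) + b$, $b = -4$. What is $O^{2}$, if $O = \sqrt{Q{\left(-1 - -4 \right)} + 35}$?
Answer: $34$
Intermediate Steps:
$Q{\left(a \right)} = -4 + a^{2} + a \left(-5 + a\right)$ ($Q{\left(a \right)} = \left(a^{2} + \left(a - 5\right) a\right) - 4 = \left(a^{2} + \left(-5 + a\right) a\right) - 4 = \left(a^{2} + a \left(-5 + a\right)\right) - 4 = -4 + a^{2} + a \left(-5 + a\right)$)
$O = \sqrt{34}$ ($O = \sqrt{\left(-4 - 5 \left(-1 - -4\right) + 2 \left(-1 - -4\right)^{2}\right) + 35} = \sqrt{\left(-4 - 5 \left(-1 + 4\right) + 2 \left(-1 + 4\right)^{2}\right) + 35} = \sqrt{\left(-4 - 15 + 2 \cdot 3^{2}\right) + 35} = \sqrt{\left(-4 - 15 + 2 \cdot 9\right) + 35} = \sqrt{\left(-4 - 15 + 18\right) + 35} = \sqrt{-1 + 35} = \sqrt{34} \approx 5.8309$)
$O^{2} = \left(\sqrt{34}\right)^{2} = 34$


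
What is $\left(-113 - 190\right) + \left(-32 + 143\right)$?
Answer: $-192$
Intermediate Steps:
$\left(-113 - 190\right) + \left(-32 + 143\right) = -303 + 111 = -192$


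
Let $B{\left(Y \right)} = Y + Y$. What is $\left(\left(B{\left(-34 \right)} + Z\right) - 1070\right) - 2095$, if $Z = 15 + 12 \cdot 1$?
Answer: $-3206$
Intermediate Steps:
$B{\left(Y \right)} = 2 Y$
$Z = 27$ ($Z = 15 + 12 = 27$)
$\left(\left(B{\left(-34 \right)} + Z\right) - 1070\right) - 2095 = \left(\left(2 \left(-34\right) + 27\right) - 1070\right) - 2095 = \left(\left(-68 + 27\right) - 1070\right) - 2095 = \left(-41 - 1070\right) - 2095 = -1111 - 2095 = -3206$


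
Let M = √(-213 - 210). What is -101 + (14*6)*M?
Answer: -101 + 252*I*√47 ≈ -101.0 + 1727.6*I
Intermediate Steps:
M = 3*I*√47 (M = √(-423) = 3*I*√47 ≈ 20.567*I)
-101 + (14*6)*M = -101 + (14*6)*(3*I*√47) = -101 + 84*(3*I*√47) = -101 + 252*I*√47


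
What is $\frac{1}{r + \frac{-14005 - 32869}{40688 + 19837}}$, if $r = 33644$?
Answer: $\frac{60525}{2036256226} \approx 2.9724 \cdot 10^{-5}$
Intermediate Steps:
$\frac{1}{r + \frac{-14005 - 32869}{40688 + 19837}} = \frac{1}{33644 + \frac{-14005 - 32869}{40688 + 19837}} = \frac{1}{33644 - \frac{46874}{60525}} = \frac{1}{\frac{2036256226}{60525}} = \frac{60525}{2036256226}$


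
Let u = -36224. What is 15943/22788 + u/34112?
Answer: -4400389/12146004 ≈ -0.36229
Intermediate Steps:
15943/22788 + u/34112 = 15943/22788 - 36224/34112 = 15943*(1/22788) - 36224*1/34112 = 15943/22788 - 566/533 = -4400389/12146004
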